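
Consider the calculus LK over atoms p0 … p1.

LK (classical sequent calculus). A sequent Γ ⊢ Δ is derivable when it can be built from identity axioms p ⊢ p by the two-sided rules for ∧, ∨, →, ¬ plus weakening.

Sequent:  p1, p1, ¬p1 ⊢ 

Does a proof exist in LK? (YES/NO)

Derivation trace:
[¬L] p1, p1, ¬p1 ⊢ 
  [WL] p1, p1 ⊢ p1
    [Ax] p1 ⊢ p1

Result: YES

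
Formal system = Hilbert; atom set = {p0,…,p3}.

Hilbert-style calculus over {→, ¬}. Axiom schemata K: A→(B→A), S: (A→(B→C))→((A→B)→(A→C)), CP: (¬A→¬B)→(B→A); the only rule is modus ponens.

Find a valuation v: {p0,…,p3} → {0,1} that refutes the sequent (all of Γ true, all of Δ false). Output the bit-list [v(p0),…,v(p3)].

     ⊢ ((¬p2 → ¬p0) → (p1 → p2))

Enumerate valuations to refute Γ ⊢ Δ:
  v=0000: Γ:[] Δ:[((¬p2 → ¬p0) → (p1 → p2))=T] refutes=False
  v=0001: Γ:[] Δ:[((¬p2 → ¬p0) → (p1 → p2))=T] refutes=False
  v=0010: Γ:[] Δ:[((¬p2 → ¬p0) → (p1 → p2))=T] refutes=False
  v=0011: Γ:[] Δ:[((¬p2 → ¬p0) → (p1 → p2))=T] refutes=False
  v=0100: Γ:[] Δ:[((¬p2 → ¬p0) → (p1 → p2))=F] refutes=True  ← countermodel

Result: [0, 1, 0, 0]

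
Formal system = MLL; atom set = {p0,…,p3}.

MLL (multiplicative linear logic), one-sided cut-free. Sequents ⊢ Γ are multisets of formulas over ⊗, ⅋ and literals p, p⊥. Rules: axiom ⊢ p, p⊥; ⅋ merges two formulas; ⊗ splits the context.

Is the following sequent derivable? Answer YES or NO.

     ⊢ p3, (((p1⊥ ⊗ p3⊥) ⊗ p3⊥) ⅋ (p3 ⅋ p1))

Proof tree:
[⅋]  ⊢ p3, (((p1⊥ ⊗ p3⊥) ⊗ p3⊥) ⅋ (p3 ⅋ p1))
  [⅋]  ⊢ p3, ((p1⊥ ⊗ p3⊥) ⊗ p3⊥), (p3 ⅋ p1)
    [⊗]  ⊢ p1, p3, p3, ((p1⊥ ⊗ p3⊥) ⊗ p3⊥)
      [⊗]  ⊢ p1, p3, (p1⊥ ⊗ p3⊥)
        [Ax]  ⊢ p1, p1⊥
        [Ax]  ⊢ p3, p3⊥
      [Ax]  ⊢ p3, p3⊥

Result: YES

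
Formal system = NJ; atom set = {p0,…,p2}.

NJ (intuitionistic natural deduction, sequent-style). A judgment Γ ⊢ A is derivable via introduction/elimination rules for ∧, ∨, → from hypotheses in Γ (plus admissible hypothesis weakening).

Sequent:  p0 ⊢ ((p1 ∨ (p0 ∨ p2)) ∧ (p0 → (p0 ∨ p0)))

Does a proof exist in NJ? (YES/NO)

Proof tree:
[∧I] p0 ⊢ ((p1 ∨ (p0 ∨ p2)) ∧ (p0 → (p0 ∨ p0)))
  [∨I₂] p0 ⊢ (p1 ∨ (p0 ∨ p2))
    [∨I₁] p0 ⊢ (p0 ∨ p2)
      [Ax] p0 ⊢ p0
  [→I]  ⊢ (p0 → (p0 ∨ p0))
    [∨I₂] p0 ⊢ (p0 ∨ p0)
      [Ax] p0 ⊢ p0

Result: YES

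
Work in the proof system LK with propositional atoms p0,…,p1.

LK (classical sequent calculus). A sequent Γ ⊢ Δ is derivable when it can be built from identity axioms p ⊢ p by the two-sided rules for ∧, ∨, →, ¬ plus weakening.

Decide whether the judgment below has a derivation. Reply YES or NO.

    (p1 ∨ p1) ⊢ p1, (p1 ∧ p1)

Derivation (root first):
[∨L] (p1 ∨ p1) ⊢ p1, (p1 ∧ p1)
  [∧R] p1 ⊢ (p1 ∧ p1)
    [Ax] p1 ⊢ p1
    [Ax] p1 ⊢ p1
  [Ax] p1 ⊢ p1

Result: YES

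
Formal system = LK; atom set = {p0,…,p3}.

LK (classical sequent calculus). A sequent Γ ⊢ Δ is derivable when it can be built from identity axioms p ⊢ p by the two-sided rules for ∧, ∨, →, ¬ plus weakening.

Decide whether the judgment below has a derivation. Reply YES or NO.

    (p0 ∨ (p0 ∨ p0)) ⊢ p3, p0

Derivation trace:
[∨L] (p0 ∨ (p0 ∨ p0)) ⊢ p3, p0
  [WR] p0 ⊢ p0, p3
    [Ax] p0 ⊢ p0
  [∨L] (p0 ∨ p0) ⊢ p3, p0
    [WR] p0 ⊢ p0, p3
      [Ax] p0 ⊢ p0
    [Ax] p0 ⊢ p0

Result: YES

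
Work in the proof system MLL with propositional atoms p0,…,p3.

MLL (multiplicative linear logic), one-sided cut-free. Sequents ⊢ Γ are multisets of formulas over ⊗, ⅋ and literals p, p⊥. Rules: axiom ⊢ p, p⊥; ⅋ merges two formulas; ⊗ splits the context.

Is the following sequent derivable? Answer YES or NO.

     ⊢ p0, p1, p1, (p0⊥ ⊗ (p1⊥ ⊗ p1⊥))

Derivation trace:
[⊗]  ⊢ p0, p1, p1, (p0⊥ ⊗ (p1⊥ ⊗ p1⊥))
  [Ax]  ⊢ p0, p0⊥
  [⊗]  ⊢ p1, p1, (p1⊥ ⊗ p1⊥)
    [Ax]  ⊢ p1, p1⊥
    [Ax]  ⊢ p1, p1⊥

Result: YES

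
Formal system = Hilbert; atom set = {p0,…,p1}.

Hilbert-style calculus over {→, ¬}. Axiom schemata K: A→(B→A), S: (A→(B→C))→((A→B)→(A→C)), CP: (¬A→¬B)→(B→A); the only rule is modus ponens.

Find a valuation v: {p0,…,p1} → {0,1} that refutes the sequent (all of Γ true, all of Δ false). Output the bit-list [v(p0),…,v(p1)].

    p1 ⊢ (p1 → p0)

Truth-table refutation:
  v=00: Γ:[p1=F] Δ:[(p1 → p0)=T] refutes=False
  v=01: Γ:[p1=T] Δ:[(p1 → p0)=F] refutes=True  ← countermodel

Result: [0, 1]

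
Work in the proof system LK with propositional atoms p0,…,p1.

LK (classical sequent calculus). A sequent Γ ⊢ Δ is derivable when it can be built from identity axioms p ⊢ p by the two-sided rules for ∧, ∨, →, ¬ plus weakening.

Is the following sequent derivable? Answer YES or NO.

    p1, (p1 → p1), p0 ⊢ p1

Derivation trace:
[WL] p1, (p1 → p1), p0 ⊢ p1
  [→L] p1, (p1 → p1) ⊢ p1
    [Ax] p1 ⊢ p1
    [WL] p1, p1 ⊢ p1
      [Ax] p1 ⊢ p1

Result: YES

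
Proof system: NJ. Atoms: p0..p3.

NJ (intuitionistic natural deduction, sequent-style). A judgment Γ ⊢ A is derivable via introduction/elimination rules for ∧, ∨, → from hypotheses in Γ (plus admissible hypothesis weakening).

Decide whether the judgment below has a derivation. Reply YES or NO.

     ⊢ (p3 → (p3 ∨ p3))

Proof tree:
[→I]  ⊢ (p3 → (p3 ∨ p3))
  [∨I₁] p3 ⊢ (p3 ∨ p3)
    [Ax] p3 ⊢ p3

Result: YES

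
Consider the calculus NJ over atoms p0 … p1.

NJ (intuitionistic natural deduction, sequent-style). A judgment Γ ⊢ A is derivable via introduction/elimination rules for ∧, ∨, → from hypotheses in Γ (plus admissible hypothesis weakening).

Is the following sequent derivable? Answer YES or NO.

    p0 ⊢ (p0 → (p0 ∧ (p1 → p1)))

Proof tree:
[→I] p0 ⊢ (p0 → (p0 ∧ (p1 → p1)))
  [Wk] p0, p0 ⊢ (p0 ∧ (p1 → p1))
    [∧I] p0 ⊢ (p0 ∧ (p1 → p1))
      [Ax] p0 ⊢ p0
      [→I]  ⊢ (p1 → p1)
        [Ax] p1 ⊢ p1

Result: YES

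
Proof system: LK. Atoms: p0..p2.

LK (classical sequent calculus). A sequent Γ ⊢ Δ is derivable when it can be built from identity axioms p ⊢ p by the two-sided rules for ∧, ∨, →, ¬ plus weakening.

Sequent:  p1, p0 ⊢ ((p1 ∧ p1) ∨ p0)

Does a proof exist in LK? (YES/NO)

Derivation trace:
[∨R] p1, p0 ⊢ ((p1 ∧ p1) ∨ p0)
  [∧R] p1, p0 ⊢ p0, (p1 ∧ p1)
    [Ax] p1 ⊢ p1
    [WR] p0 ⊢ p0, p1
      [Ax] p0 ⊢ p0

Result: YES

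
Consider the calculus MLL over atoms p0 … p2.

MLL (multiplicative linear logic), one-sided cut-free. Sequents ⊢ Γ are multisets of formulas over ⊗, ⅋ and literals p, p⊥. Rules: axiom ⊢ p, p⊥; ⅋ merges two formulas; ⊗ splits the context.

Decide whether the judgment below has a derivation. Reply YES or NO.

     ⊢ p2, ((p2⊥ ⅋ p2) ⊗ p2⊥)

Derivation trace:
[⊗]  ⊢ p2, ((p2⊥ ⅋ p2) ⊗ p2⊥)
  [⅋]  ⊢ (p2⊥ ⅋ p2)
    [Ax]  ⊢ p2, p2⊥
  [Ax]  ⊢ p2, p2⊥

Result: YES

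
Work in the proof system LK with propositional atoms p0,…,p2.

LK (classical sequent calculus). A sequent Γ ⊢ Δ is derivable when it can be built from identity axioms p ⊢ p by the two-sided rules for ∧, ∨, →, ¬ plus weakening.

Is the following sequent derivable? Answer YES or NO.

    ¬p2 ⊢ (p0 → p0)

Derivation trace:
[¬L] ¬p2 ⊢ (p0 → p0)
  [WR]  ⊢ (p0 → p0), p2
    [→R]  ⊢ (p0 → p0)
      [Ax] p0 ⊢ p0

Result: YES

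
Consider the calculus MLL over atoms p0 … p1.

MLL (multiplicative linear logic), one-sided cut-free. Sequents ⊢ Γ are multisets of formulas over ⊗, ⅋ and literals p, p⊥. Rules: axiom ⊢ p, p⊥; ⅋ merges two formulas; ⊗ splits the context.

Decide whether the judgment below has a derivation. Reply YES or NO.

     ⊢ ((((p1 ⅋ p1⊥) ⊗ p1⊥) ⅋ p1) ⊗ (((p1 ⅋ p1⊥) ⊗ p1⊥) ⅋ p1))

Proof tree:
[⊗]  ⊢ ((((p1 ⅋ p1⊥) ⊗ p1⊥) ⅋ p1) ⊗ (((p1 ⅋ p1⊥) ⊗ p1⊥) ⅋ p1))
  [⅋]  ⊢ (((p1 ⅋ p1⊥) ⊗ p1⊥) ⅋ p1)
    [⊗]  ⊢ p1, ((p1 ⅋ p1⊥) ⊗ p1⊥)
      [⅋]  ⊢ (p1 ⅋ p1⊥)
        [Ax]  ⊢ p1, p1⊥
      [Ax]  ⊢ p1, p1⊥
  [⅋]  ⊢ (((p1 ⅋ p1⊥) ⊗ p1⊥) ⅋ p1)
    [⊗]  ⊢ p1, ((p1 ⅋ p1⊥) ⊗ p1⊥)
      [⅋]  ⊢ (p1 ⅋ p1⊥)
        [Ax]  ⊢ p1, p1⊥
      [Ax]  ⊢ p1, p1⊥

Result: YES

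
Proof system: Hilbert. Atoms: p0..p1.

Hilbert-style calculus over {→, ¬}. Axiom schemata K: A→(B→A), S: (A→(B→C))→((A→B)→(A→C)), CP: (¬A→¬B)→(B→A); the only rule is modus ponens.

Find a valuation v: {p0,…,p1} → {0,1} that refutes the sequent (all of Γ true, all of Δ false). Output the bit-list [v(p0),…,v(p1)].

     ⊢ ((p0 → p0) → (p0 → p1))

Truth-table refutation:
  v=00: Γ:[] Δ:[((p0 → p0) → (p0 → p1))=T] refutes=False
  v=01: Γ:[] Δ:[((p0 → p0) → (p0 → p1))=T] refutes=False
  v=10: Γ:[] Δ:[((p0 → p0) → (p0 → p1))=F] refutes=True  ← countermodel

Result: [1, 0]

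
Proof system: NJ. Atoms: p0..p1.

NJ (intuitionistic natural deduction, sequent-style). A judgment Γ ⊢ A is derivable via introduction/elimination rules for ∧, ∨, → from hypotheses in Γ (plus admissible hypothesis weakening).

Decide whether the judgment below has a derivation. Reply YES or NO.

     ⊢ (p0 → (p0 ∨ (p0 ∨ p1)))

Derivation trace:
[→I]  ⊢ (p0 → (p0 ∨ (p0 ∨ p1)))
  [∨I₂] p0 ⊢ (p0 ∨ (p0 ∨ p1))
    [∨I₁] p0 ⊢ (p0 ∨ p1)
      [Ax] p0 ⊢ p0

Result: YES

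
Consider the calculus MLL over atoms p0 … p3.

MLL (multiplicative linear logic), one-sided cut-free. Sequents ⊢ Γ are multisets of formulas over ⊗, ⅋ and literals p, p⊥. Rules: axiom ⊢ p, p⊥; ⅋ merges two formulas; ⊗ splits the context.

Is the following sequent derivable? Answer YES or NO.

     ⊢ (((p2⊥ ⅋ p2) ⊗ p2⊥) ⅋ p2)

Derivation trace:
[⅋]  ⊢ (((p2⊥ ⅋ p2) ⊗ p2⊥) ⅋ p2)
  [⊗]  ⊢ p2, ((p2⊥ ⅋ p2) ⊗ p2⊥)
    [⅋]  ⊢ (p2⊥ ⅋ p2)
      [Ax]  ⊢ p2, p2⊥
    [Ax]  ⊢ p2, p2⊥

Result: YES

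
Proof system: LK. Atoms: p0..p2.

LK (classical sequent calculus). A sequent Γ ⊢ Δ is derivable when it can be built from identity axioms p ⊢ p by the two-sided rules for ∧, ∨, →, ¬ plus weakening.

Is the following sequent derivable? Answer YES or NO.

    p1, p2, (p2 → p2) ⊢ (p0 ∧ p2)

Search for a countermodel by truth-table:
  v=000: Γ:[p1=F, p2=F, (p2 → p2)=T] Δ:[(p0 ∧ p2)=F] refutes=False
  v=001: Γ:[p1=F, p2=T, (p2 → p2)=T] Δ:[(p0 ∧ p2)=F] refutes=False
  v=010: Γ:[p1=T, p2=F, (p2 → p2)=T] Δ:[(p0 ∧ p2)=F] refutes=False
  v=011: Γ:[p1=T, p2=T, (p2 → p2)=T] Δ:[(p0 ∧ p2)=F] refutes=True  ← countermodel

Result: NO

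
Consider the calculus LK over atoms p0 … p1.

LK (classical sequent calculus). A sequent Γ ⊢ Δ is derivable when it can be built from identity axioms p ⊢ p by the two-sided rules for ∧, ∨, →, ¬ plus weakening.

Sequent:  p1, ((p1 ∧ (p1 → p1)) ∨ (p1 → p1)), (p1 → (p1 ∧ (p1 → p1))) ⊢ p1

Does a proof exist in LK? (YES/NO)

Proof tree:
[→L] p1, ((p1 ∧ (p1 → p1)) ∨ (p1 → p1)), (p1 → (p1 ∧ (p1 → p1))) ⊢ p1
  [∨L] p1, ((p1 ∧ (p1 → p1)) ∨ (p1 → p1)) ⊢ p1
    [∧L] (p1 ∧ (p1 → p1)) ⊢ p1
      [→L] p1, (p1 → p1) ⊢ p1
        [Ax] p1 ⊢ p1
        [Ax] p1 ⊢ p1
    [→L] p1, (p1 → p1) ⊢ p1
      [Ax] p1 ⊢ p1
      [Ax] p1 ⊢ p1
  [∧L] (p1 ∧ (p1 → p1)) ⊢ p1
    [→L] p1, (p1 → p1) ⊢ p1
      [Ax] p1 ⊢ p1
      [Ax] p1 ⊢ p1

Result: YES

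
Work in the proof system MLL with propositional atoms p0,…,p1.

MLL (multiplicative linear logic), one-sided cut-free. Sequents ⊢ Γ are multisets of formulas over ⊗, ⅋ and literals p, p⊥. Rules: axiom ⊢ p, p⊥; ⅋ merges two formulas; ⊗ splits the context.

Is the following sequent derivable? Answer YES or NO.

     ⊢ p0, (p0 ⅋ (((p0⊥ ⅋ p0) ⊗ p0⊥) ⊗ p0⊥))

Derivation (root first):
[⅋]  ⊢ p0, (p0 ⅋ (((p0⊥ ⅋ p0) ⊗ p0⊥) ⊗ p0⊥))
  [⊗]  ⊢ p0, p0, (((p0⊥ ⅋ p0) ⊗ p0⊥) ⊗ p0⊥)
    [⊗]  ⊢ p0, ((p0⊥ ⅋ p0) ⊗ p0⊥)
      [⅋]  ⊢ (p0⊥ ⅋ p0)
        [Ax]  ⊢ p0, p0⊥
      [Ax]  ⊢ p0, p0⊥
    [Ax]  ⊢ p0, p0⊥

Result: YES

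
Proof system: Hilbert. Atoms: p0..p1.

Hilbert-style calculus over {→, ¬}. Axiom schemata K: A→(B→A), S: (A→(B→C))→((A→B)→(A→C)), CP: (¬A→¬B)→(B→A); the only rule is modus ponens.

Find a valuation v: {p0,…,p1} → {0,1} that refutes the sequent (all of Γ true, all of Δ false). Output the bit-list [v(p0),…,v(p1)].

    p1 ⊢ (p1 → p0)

Enumerate valuations to refute Γ ⊢ Δ:
  v=00: Γ:[p1=F] Δ:[(p1 → p0)=T] refutes=False
  v=01: Γ:[p1=T] Δ:[(p1 → p0)=F] refutes=True  ← countermodel

Result: [0, 1]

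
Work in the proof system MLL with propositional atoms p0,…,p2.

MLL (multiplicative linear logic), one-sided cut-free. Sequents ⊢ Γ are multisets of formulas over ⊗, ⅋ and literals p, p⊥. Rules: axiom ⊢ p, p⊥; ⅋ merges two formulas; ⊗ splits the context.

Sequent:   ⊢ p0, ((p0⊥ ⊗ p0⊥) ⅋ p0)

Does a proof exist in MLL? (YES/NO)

Proof tree:
[⅋]  ⊢ p0, ((p0⊥ ⊗ p0⊥) ⅋ p0)
  [⊗]  ⊢ p0, p0, (p0⊥ ⊗ p0⊥)
    [Ax]  ⊢ p0, p0⊥
    [Ax]  ⊢ p0, p0⊥

Result: YES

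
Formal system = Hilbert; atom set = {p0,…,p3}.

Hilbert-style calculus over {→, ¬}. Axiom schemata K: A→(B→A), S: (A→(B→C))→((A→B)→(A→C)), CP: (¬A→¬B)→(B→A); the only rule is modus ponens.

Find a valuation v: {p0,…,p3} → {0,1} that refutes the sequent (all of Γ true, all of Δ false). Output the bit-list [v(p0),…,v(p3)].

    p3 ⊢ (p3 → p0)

Enumerate valuations to refute Γ ⊢ Δ:
  v=0000: Γ:[p3=F] Δ:[(p3 → p0)=T] refutes=False
  v=0001: Γ:[p3=T] Δ:[(p3 → p0)=F] refutes=True  ← countermodel

Result: [0, 0, 0, 1]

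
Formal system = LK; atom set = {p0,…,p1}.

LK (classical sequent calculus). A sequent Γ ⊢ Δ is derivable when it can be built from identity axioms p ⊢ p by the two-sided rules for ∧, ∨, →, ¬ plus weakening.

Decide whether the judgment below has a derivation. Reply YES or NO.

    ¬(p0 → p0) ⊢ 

Derivation (root first):
[¬L] ¬(p0 → p0) ⊢ 
  [→R]  ⊢ (p0 → p0)
    [Ax] p0 ⊢ p0

Result: YES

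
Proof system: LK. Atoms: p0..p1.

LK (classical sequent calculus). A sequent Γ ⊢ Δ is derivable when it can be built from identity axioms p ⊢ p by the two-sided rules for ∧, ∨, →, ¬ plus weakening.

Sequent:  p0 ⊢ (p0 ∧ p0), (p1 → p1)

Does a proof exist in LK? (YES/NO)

Proof tree:
[→R] p0 ⊢ (p0 ∧ p0), (p1 → p1)
  [∧R] p1, p0 ⊢ p1, (p0 ∧ p0)
    [Ax] p0 ⊢ p0
    [WR] p1 ⊢ p1, p0
      [Ax] p1 ⊢ p1

Result: YES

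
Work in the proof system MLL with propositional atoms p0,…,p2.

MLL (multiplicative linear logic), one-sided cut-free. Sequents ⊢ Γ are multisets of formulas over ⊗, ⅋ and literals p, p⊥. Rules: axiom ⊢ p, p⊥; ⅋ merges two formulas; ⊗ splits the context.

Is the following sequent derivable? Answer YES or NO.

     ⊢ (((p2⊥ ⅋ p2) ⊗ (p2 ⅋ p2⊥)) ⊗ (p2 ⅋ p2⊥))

Derivation (root first):
[⊗]  ⊢ (((p2⊥ ⅋ p2) ⊗ (p2 ⅋ p2⊥)) ⊗ (p2 ⅋ p2⊥))
  [⊗]  ⊢ ((p2⊥ ⅋ p2) ⊗ (p2 ⅋ p2⊥))
    [⅋]  ⊢ (p2⊥ ⅋ p2)
      [Ax]  ⊢ p2, p2⊥
    [⅋]  ⊢ (p2 ⅋ p2⊥)
      [Ax]  ⊢ p2, p2⊥
  [⅋]  ⊢ (p2 ⅋ p2⊥)
    [Ax]  ⊢ p2, p2⊥

Result: YES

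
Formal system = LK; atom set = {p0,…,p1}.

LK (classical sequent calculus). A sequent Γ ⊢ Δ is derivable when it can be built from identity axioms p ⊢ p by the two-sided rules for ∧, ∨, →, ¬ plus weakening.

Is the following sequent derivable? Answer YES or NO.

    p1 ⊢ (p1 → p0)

Truth-table refutation:
  v=00: Γ:[p1=F] Δ:[(p1 → p0)=T] refutes=False
  v=01: Γ:[p1=T] Δ:[(p1 → p0)=F] refutes=True  ← countermodel

Result: NO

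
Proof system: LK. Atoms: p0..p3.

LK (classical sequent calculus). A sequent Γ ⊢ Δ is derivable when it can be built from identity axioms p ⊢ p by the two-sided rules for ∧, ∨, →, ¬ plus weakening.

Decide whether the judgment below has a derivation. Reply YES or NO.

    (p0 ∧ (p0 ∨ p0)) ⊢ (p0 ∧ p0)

Derivation (root first):
[∧L] (p0 ∧ (p0 ∨ p0)) ⊢ (p0 ∧ p0)
  [∧R] (p0 ∨ p0), p0 ⊢ (p0 ∧ p0)
    [∨L] (p0 ∨ p0) ⊢ p0
      [Ax] p0 ⊢ p0
      [Ax] p0 ⊢ p0
    [Ax] p0 ⊢ p0

Result: YES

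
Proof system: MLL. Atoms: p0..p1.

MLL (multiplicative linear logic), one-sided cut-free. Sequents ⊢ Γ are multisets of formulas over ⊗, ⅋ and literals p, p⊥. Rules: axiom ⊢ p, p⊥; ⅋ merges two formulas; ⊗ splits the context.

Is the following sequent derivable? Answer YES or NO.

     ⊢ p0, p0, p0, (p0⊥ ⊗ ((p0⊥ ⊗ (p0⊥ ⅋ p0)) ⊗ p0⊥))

Proof tree:
[⊗]  ⊢ p0, p0, p0, (p0⊥ ⊗ ((p0⊥ ⊗ (p0⊥ ⅋ p0)) ⊗ p0⊥))
  [Ax]  ⊢ p0, p0⊥
  [⊗]  ⊢ p0, p0, ((p0⊥ ⊗ (p0⊥ ⅋ p0)) ⊗ p0⊥)
    [⊗]  ⊢ p0, (p0⊥ ⊗ (p0⊥ ⅋ p0))
      [Ax]  ⊢ p0, p0⊥
      [⅋]  ⊢ (p0⊥ ⅋ p0)
        [Ax]  ⊢ p0, p0⊥
    [Ax]  ⊢ p0, p0⊥

Result: YES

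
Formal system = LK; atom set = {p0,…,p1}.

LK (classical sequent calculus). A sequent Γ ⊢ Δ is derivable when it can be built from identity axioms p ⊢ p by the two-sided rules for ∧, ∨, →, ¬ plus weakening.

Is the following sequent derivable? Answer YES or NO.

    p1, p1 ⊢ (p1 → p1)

Proof tree:
[WL] p1, p1 ⊢ (p1 → p1)
  [WL] p1 ⊢ (p1 → p1)
    [→R]  ⊢ (p1 → p1)
      [Ax] p1 ⊢ p1

Result: YES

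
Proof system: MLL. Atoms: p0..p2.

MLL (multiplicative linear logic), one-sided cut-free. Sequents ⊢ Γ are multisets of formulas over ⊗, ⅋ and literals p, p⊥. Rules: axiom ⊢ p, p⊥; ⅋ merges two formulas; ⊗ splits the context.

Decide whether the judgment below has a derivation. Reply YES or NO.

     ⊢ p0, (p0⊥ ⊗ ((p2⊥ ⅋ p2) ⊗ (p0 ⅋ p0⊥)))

Proof tree:
[⊗]  ⊢ p0, (p0⊥ ⊗ ((p2⊥ ⅋ p2) ⊗ (p0 ⅋ p0⊥)))
  [Ax]  ⊢ p0, p0⊥
  [⊗]  ⊢ ((p2⊥ ⅋ p2) ⊗ (p0 ⅋ p0⊥))
    [⅋]  ⊢ (p2⊥ ⅋ p2)
      [Ax]  ⊢ p2, p2⊥
    [⅋]  ⊢ (p0 ⅋ p0⊥)
      [Ax]  ⊢ p0, p0⊥

Result: YES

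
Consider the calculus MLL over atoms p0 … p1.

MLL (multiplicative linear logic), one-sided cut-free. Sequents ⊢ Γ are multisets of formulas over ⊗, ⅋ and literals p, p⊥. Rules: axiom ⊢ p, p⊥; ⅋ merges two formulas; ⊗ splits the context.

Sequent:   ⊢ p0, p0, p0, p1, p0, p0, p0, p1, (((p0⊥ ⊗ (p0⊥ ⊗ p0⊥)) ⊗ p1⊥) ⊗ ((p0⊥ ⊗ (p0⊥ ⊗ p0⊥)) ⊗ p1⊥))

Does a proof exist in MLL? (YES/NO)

Derivation trace:
[⊗]  ⊢ p0, p0, p0, p1, p0, p0, p0, p1, (((p0⊥ ⊗ (p0⊥ ⊗ p0⊥)) ⊗ p1⊥) ⊗ ((p0⊥ ⊗ (p0⊥ ⊗ p0⊥)) ⊗ p1⊥))
  [⊗]  ⊢ p0, p0, p0, p1, ((p0⊥ ⊗ (p0⊥ ⊗ p0⊥)) ⊗ p1⊥)
    [⊗]  ⊢ p0, p0, p0, (p0⊥ ⊗ (p0⊥ ⊗ p0⊥))
      [Ax]  ⊢ p0, p0⊥
      [⊗]  ⊢ p0, p0, (p0⊥ ⊗ p0⊥)
        [Ax]  ⊢ p0, p0⊥
        [Ax]  ⊢ p0, p0⊥
    [Ax]  ⊢ p1, p1⊥
  [⊗]  ⊢ p0, p0, p0, p1, ((p0⊥ ⊗ (p0⊥ ⊗ p0⊥)) ⊗ p1⊥)
    [⊗]  ⊢ p0, p0, p0, (p0⊥ ⊗ (p0⊥ ⊗ p0⊥))
      [Ax]  ⊢ p0, p0⊥
      [⊗]  ⊢ p0, p0, (p0⊥ ⊗ p0⊥)
        [Ax]  ⊢ p0, p0⊥
        [Ax]  ⊢ p0, p0⊥
    [Ax]  ⊢ p1, p1⊥

Result: YES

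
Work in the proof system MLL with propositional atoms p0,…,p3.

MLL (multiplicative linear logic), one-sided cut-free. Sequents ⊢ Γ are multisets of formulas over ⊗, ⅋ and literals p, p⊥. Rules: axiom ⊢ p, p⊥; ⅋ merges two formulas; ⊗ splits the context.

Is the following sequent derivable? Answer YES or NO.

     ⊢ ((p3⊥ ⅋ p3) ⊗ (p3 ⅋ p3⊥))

Derivation (root first):
[⊗]  ⊢ ((p3⊥ ⅋ p3) ⊗ (p3 ⅋ p3⊥))
  [⅋]  ⊢ (p3⊥ ⅋ p3)
    [Ax]  ⊢ p3, p3⊥
  [⅋]  ⊢ (p3 ⅋ p3⊥)
    [Ax]  ⊢ p3, p3⊥

Result: YES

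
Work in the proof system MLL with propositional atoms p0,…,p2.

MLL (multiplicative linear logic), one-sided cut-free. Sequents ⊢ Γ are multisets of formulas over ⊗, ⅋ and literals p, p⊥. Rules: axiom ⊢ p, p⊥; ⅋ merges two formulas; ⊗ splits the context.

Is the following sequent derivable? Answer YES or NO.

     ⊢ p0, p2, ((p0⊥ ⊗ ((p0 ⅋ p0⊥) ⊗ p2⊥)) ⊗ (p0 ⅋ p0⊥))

Proof tree:
[⊗]  ⊢ p0, p2, ((p0⊥ ⊗ ((p0 ⅋ p0⊥) ⊗ p2⊥)) ⊗ (p0 ⅋ p0⊥))
  [⊗]  ⊢ p0, p2, (p0⊥ ⊗ ((p0 ⅋ p0⊥) ⊗ p2⊥))
    [Ax]  ⊢ p0, p0⊥
    [⊗]  ⊢ p2, ((p0 ⅋ p0⊥) ⊗ p2⊥)
      [⅋]  ⊢ (p0 ⅋ p0⊥)
        [Ax]  ⊢ p0, p0⊥
      [Ax]  ⊢ p2, p2⊥
  [⅋]  ⊢ (p0 ⅋ p0⊥)
    [Ax]  ⊢ p0, p0⊥

Result: YES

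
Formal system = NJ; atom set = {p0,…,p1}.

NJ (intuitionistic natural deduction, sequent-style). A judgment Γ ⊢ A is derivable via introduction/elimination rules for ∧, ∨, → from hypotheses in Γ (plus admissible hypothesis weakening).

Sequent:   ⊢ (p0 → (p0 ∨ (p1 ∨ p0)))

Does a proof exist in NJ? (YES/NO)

Derivation (root first):
[→I]  ⊢ (p0 → (p0 ∨ (p1 ∨ p0)))
  [∨I₂] p0 ⊢ (p0 ∨ (p1 ∨ p0))
    [∨I₂] p0 ⊢ (p1 ∨ p0)
      [Ax] p0 ⊢ p0

Result: YES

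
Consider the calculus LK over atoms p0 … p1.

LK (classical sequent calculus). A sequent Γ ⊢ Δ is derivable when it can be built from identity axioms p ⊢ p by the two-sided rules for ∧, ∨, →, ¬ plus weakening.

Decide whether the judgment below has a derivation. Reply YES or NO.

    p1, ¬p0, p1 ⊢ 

Truth-table refutation:
  v=00: Γ:[p1=F, ¬p0=T, p1=F] Δ:[] refutes=False
  v=01: Γ:[p1=T, ¬p0=T, p1=T] Δ:[] refutes=True  ← countermodel

Result: NO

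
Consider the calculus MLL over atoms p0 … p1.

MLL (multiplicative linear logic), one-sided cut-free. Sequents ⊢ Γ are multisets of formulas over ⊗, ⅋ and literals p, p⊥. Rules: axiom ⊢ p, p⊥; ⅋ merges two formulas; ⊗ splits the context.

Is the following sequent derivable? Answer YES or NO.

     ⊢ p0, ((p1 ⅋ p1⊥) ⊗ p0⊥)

Proof tree:
[⊗]  ⊢ p0, ((p1 ⅋ p1⊥) ⊗ p0⊥)
  [⅋]  ⊢ (p1 ⅋ p1⊥)
    [Ax]  ⊢ p1, p1⊥
  [Ax]  ⊢ p0, p0⊥

Result: YES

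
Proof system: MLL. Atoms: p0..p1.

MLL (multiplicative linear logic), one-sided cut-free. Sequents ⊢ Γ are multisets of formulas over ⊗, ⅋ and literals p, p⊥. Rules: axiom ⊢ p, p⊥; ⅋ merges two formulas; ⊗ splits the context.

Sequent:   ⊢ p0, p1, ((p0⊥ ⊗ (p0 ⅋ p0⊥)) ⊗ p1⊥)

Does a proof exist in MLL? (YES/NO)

Derivation trace:
[⊗]  ⊢ p0, p1, ((p0⊥ ⊗ (p0 ⅋ p0⊥)) ⊗ p1⊥)
  [⊗]  ⊢ p0, (p0⊥ ⊗ (p0 ⅋ p0⊥))
    [Ax]  ⊢ p0, p0⊥
    [⅋]  ⊢ (p0 ⅋ p0⊥)
      [Ax]  ⊢ p0, p0⊥
  [Ax]  ⊢ p1, p1⊥

Result: YES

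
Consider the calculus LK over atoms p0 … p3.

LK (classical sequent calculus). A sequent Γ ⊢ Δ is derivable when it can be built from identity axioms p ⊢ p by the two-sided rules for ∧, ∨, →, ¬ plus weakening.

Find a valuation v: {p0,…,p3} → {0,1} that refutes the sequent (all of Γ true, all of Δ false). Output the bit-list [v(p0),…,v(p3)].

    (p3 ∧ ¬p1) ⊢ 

Enumerate valuations to refute Γ ⊢ Δ:
  v=0000: Γ:[(p3 ∧ ¬p1)=F] Δ:[] refutes=False
  v=0001: Γ:[(p3 ∧ ¬p1)=T] Δ:[] refutes=True  ← countermodel

Result: [0, 0, 0, 1]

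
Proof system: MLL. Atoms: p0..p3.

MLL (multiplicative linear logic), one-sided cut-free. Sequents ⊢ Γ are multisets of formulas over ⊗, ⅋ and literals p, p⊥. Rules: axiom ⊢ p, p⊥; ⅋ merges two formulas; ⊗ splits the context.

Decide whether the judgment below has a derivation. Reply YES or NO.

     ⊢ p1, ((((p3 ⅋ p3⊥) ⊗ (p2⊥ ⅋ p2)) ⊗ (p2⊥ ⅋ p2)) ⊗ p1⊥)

Proof tree:
[⊗]  ⊢ p1, ((((p3 ⅋ p3⊥) ⊗ (p2⊥ ⅋ p2)) ⊗ (p2⊥ ⅋ p2)) ⊗ p1⊥)
  [⊗]  ⊢ (((p3 ⅋ p3⊥) ⊗ (p2⊥ ⅋ p2)) ⊗ (p2⊥ ⅋ p2))
    [⊗]  ⊢ ((p3 ⅋ p3⊥) ⊗ (p2⊥ ⅋ p2))
      [⅋]  ⊢ (p3 ⅋ p3⊥)
        [Ax]  ⊢ p3, p3⊥
      [⅋]  ⊢ (p2⊥ ⅋ p2)
        [Ax]  ⊢ p2, p2⊥
    [⅋]  ⊢ (p2⊥ ⅋ p2)
      [Ax]  ⊢ p2, p2⊥
  [Ax]  ⊢ p1, p1⊥

Result: YES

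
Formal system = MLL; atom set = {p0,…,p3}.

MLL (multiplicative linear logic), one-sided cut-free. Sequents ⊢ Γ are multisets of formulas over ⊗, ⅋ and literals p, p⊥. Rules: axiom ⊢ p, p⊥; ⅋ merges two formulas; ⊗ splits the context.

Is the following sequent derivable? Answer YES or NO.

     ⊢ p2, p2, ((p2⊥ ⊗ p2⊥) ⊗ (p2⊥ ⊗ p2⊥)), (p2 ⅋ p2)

Derivation (root first):
[⅋]  ⊢ p2, p2, ((p2⊥ ⊗ p2⊥) ⊗ (p2⊥ ⊗ p2⊥)), (p2 ⅋ p2)
  [⊗]  ⊢ p2, p2, p2, p2, ((p2⊥ ⊗ p2⊥) ⊗ (p2⊥ ⊗ p2⊥))
    [⊗]  ⊢ p2, p2, (p2⊥ ⊗ p2⊥)
      [Ax]  ⊢ p2, p2⊥
      [Ax]  ⊢ p2, p2⊥
    [⊗]  ⊢ p2, p2, (p2⊥ ⊗ p2⊥)
      [Ax]  ⊢ p2, p2⊥
      [Ax]  ⊢ p2, p2⊥

Result: YES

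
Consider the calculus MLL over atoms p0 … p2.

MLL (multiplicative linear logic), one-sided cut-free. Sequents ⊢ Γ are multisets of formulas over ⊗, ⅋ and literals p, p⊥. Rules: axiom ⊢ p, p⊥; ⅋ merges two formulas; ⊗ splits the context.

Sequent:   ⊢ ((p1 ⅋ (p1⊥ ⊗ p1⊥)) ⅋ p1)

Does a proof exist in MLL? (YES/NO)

Derivation trace:
[⅋]  ⊢ ((p1 ⅋ (p1⊥ ⊗ p1⊥)) ⅋ p1)
  [⅋]  ⊢ p1, (p1 ⅋ (p1⊥ ⊗ p1⊥))
    [⊗]  ⊢ p1, p1, (p1⊥ ⊗ p1⊥)
      [Ax]  ⊢ p1, p1⊥
      [Ax]  ⊢ p1, p1⊥

Result: YES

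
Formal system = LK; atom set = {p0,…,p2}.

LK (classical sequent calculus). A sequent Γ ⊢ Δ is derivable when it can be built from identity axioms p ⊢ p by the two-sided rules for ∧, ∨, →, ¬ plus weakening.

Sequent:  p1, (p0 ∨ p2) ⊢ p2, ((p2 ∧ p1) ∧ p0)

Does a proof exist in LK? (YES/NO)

Truth-table refutation:
  v=000: Γ:[p1=F, (p0 ∨ p2)=F] Δ:[p2=F, ((p2 ∧ p1) ∧ p0)=F] refutes=False
  v=001: Γ:[p1=F, (p0 ∨ p2)=T] Δ:[p2=T, ((p2 ∧ p1) ∧ p0)=F] refutes=False
  v=010: Γ:[p1=T, (p0 ∨ p2)=F] Δ:[p2=F, ((p2 ∧ p1) ∧ p0)=F] refutes=False
  v=011: Γ:[p1=T, (p0 ∨ p2)=T] Δ:[p2=T, ((p2 ∧ p1) ∧ p0)=F] refutes=False
  v=100: Γ:[p1=F, (p0 ∨ p2)=T] Δ:[p2=F, ((p2 ∧ p1) ∧ p0)=F] refutes=False
  v=101: Γ:[p1=F, (p0 ∨ p2)=T] Δ:[p2=T, ((p2 ∧ p1) ∧ p0)=F] refutes=False
  v=110: Γ:[p1=T, (p0 ∨ p2)=T] Δ:[p2=F, ((p2 ∧ p1) ∧ p0)=F] refutes=True  ← countermodel

Result: NO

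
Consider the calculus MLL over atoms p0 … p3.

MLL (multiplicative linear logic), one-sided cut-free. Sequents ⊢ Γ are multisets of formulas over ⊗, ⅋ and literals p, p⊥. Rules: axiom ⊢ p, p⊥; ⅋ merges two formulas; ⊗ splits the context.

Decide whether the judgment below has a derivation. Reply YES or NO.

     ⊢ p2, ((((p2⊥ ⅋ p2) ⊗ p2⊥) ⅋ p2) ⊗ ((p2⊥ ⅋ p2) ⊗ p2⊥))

Proof tree:
[⊗]  ⊢ p2, ((((p2⊥ ⅋ p2) ⊗ p2⊥) ⅋ p2) ⊗ ((p2⊥ ⅋ p2) ⊗ p2⊥))
  [⅋]  ⊢ (((p2⊥ ⅋ p2) ⊗ p2⊥) ⅋ p2)
    [⊗]  ⊢ p2, ((p2⊥ ⅋ p2) ⊗ p2⊥)
      [⅋]  ⊢ (p2⊥ ⅋ p2)
        [Ax]  ⊢ p2, p2⊥
      [Ax]  ⊢ p2, p2⊥
  [⊗]  ⊢ p2, ((p2⊥ ⅋ p2) ⊗ p2⊥)
    [⅋]  ⊢ (p2⊥ ⅋ p2)
      [Ax]  ⊢ p2, p2⊥
    [Ax]  ⊢ p2, p2⊥

Result: YES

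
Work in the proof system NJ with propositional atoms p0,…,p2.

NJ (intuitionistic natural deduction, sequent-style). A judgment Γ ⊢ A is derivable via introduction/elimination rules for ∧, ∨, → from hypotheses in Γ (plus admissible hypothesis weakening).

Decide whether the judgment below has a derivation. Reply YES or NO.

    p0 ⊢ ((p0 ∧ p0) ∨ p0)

Derivation (root first):
[∨I₁] p0 ⊢ ((p0 ∧ p0) ∨ p0)
  [∧I] p0 ⊢ (p0 ∧ p0)
    [Ax] p0 ⊢ p0
    [Ax] p0 ⊢ p0

Result: YES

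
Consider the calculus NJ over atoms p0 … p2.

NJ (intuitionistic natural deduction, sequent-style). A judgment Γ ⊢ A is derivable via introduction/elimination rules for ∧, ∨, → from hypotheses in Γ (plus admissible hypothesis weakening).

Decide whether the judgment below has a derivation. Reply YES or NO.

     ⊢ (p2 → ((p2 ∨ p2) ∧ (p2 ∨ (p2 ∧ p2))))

Derivation trace:
[→I]  ⊢ (p2 → ((p2 ∨ p2) ∧ (p2 ∨ (p2 ∧ p2))))
  [∧I] p2 ⊢ ((p2 ∨ p2) ∧ (p2 ∨ (p2 ∧ p2)))
    [∨I₁] p2 ⊢ (p2 ∨ p2)
      [Ax] p2 ⊢ p2
    [∨I₂] p2 ⊢ (p2 ∨ (p2 ∧ p2))
      [∧I] p2 ⊢ (p2 ∧ p2)
        [Ax] p2 ⊢ p2
        [Ax] p2 ⊢ p2

Result: YES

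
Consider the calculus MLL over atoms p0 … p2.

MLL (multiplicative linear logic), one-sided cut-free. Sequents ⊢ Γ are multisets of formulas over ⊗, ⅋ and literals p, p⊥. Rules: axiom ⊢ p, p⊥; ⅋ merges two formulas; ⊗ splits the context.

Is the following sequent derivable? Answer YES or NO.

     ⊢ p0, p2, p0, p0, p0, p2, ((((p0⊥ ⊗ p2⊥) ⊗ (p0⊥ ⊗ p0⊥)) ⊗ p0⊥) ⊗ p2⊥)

Proof tree:
[⊗]  ⊢ p0, p2, p0, p0, p0, p2, ((((p0⊥ ⊗ p2⊥) ⊗ (p0⊥ ⊗ p0⊥)) ⊗ p0⊥) ⊗ p2⊥)
  [⊗]  ⊢ p0, p2, p0, p0, p0, (((p0⊥ ⊗ p2⊥) ⊗ (p0⊥ ⊗ p0⊥)) ⊗ p0⊥)
    [⊗]  ⊢ p0, p2, p0, p0, ((p0⊥ ⊗ p2⊥) ⊗ (p0⊥ ⊗ p0⊥))
      [⊗]  ⊢ p0, p2, (p0⊥ ⊗ p2⊥)
        [Ax]  ⊢ p0, p0⊥
        [Ax]  ⊢ p2, p2⊥
      [⊗]  ⊢ p0, p0, (p0⊥ ⊗ p0⊥)
        [Ax]  ⊢ p0, p0⊥
        [Ax]  ⊢ p0, p0⊥
    [Ax]  ⊢ p0, p0⊥
  [Ax]  ⊢ p2, p2⊥

Result: YES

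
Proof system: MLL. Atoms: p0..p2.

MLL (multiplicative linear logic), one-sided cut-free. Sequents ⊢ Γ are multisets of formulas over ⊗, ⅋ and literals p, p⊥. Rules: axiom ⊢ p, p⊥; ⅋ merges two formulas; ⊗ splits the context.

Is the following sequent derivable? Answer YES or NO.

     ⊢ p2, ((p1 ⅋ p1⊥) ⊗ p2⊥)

Proof tree:
[⊗]  ⊢ p2, ((p1 ⅋ p1⊥) ⊗ p2⊥)
  [⅋]  ⊢ (p1 ⅋ p1⊥)
    [Ax]  ⊢ p1, p1⊥
  [Ax]  ⊢ p2, p2⊥

Result: YES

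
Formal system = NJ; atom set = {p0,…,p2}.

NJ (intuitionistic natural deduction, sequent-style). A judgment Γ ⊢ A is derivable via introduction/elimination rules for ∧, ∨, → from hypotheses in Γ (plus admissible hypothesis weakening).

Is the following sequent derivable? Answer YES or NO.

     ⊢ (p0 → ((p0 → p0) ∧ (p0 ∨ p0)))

Derivation trace:
[→I]  ⊢ (p0 → ((p0 → p0) ∧ (p0 ∨ p0)))
  [∧I] p0 ⊢ ((p0 → p0) ∧ (p0 ∨ p0))
    [→I]  ⊢ (p0 → p0)
      [Ax] p0 ⊢ p0
    [∨I₂] p0 ⊢ (p0 ∨ p0)
      [Ax] p0 ⊢ p0

Result: YES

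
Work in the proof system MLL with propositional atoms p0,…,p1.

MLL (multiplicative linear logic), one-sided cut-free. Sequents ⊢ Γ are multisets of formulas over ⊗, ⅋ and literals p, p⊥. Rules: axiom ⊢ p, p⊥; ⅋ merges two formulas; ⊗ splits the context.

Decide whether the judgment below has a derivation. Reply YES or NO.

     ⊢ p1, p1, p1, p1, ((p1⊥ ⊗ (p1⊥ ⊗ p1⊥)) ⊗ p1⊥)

Derivation trace:
[⊗]  ⊢ p1, p1, p1, p1, ((p1⊥ ⊗ (p1⊥ ⊗ p1⊥)) ⊗ p1⊥)
  [⊗]  ⊢ p1, p1, p1, (p1⊥ ⊗ (p1⊥ ⊗ p1⊥))
    [Ax]  ⊢ p1, p1⊥
    [⊗]  ⊢ p1, p1, (p1⊥ ⊗ p1⊥)
      [Ax]  ⊢ p1, p1⊥
      [Ax]  ⊢ p1, p1⊥
  [Ax]  ⊢ p1, p1⊥

Result: YES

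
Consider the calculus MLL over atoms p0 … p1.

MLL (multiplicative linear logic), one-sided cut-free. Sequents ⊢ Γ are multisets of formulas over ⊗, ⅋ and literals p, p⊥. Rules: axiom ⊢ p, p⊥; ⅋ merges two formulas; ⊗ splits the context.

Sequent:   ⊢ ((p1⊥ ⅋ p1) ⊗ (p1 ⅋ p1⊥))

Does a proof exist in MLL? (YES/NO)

Proof tree:
[⊗]  ⊢ ((p1⊥ ⅋ p1) ⊗ (p1 ⅋ p1⊥))
  [⅋]  ⊢ (p1⊥ ⅋ p1)
    [Ax]  ⊢ p1, p1⊥
  [⅋]  ⊢ (p1 ⅋ p1⊥)
    [Ax]  ⊢ p1, p1⊥

Result: YES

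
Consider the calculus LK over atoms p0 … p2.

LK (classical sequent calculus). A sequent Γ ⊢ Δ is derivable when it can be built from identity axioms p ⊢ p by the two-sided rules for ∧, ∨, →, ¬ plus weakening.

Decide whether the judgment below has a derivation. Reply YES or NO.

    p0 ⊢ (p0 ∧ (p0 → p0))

Derivation (root first):
[∧R] p0 ⊢ (p0 ∧ (p0 → p0))
  [Ax] p0 ⊢ p0
  [→R]  ⊢ (p0 → p0)
    [Ax] p0 ⊢ p0

Result: YES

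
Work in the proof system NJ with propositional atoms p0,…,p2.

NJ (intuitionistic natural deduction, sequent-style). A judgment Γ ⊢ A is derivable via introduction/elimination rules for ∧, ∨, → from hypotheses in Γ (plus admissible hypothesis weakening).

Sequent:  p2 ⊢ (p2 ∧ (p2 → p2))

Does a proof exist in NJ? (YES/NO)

Derivation trace:
[∧I] p2 ⊢ (p2 ∧ (p2 → p2))
  [Ax] p2 ⊢ p2
  [→I]  ⊢ (p2 → p2)
    [Ax] p2 ⊢ p2

Result: YES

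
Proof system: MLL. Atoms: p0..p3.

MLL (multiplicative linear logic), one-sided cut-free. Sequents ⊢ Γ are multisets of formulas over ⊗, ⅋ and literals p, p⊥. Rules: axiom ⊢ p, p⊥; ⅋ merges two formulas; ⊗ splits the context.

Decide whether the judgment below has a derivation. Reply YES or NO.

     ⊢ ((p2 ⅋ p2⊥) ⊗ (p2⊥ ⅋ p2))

Proof tree:
[⊗]  ⊢ ((p2 ⅋ p2⊥) ⊗ (p2⊥ ⅋ p2))
  [⅋]  ⊢ (p2 ⅋ p2⊥)
    [Ax]  ⊢ p2, p2⊥
  [⅋]  ⊢ (p2⊥ ⅋ p2)
    [Ax]  ⊢ p2, p2⊥

Result: YES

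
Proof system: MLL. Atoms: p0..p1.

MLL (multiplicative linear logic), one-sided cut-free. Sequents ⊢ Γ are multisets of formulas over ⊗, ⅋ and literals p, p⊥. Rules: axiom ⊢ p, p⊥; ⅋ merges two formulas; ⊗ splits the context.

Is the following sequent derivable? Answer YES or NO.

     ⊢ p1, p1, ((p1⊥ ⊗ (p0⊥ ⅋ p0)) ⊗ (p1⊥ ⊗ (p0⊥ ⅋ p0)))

Derivation trace:
[⊗]  ⊢ p1, p1, ((p1⊥ ⊗ (p0⊥ ⅋ p0)) ⊗ (p1⊥ ⊗ (p0⊥ ⅋ p0)))
  [⊗]  ⊢ p1, (p1⊥ ⊗ (p0⊥ ⅋ p0))
    [Ax]  ⊢ p1, p1⊥
    [⅋]  ⊢ (p0⊥ ⅋ p0)
      [Ax]  ⊢ p0, p0⊥
  [⊗]  ⊢ p1, (p1⊥ ⊗ (p0⊥ ⅋ p0))
    [Ax]  ⊢ p1, p1⊥
    [⅋]  ⊢ (p0⊥ ⅋ p0)
      [Ax]  ⊢ p0, p0⊥

Result: YES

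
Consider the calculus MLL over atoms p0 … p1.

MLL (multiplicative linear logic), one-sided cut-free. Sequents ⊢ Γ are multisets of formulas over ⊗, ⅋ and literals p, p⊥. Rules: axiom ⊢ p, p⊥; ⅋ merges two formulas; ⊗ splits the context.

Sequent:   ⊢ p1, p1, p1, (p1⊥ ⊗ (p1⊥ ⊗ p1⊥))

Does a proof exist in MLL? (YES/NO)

Derivation (root first):
[⊗]  ⊢ p1, p1, p1, (p1⊥ ⊗ (p1⊥ ⊗ p1⊥))
  [Ax]  ⊢ p1, p1⊥
  [⊗]  ⊢ p1, p1, (p1⊥ ⊗ p1⊥)
    [Ax]  ⊢ p1, p1⊥
    [Ax]  ⊢ p1, p1⊥

Result: YES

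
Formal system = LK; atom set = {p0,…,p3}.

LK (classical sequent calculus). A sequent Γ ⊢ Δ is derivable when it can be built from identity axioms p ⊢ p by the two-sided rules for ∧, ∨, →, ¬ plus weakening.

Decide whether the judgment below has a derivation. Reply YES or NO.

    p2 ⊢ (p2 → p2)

Derivation trace:
[WL] p2 ⊢ (p2 → p2)
  [→R]  ⊢ (p2 → p2)
    [Ax] p2 ⊢ p2

Result: YES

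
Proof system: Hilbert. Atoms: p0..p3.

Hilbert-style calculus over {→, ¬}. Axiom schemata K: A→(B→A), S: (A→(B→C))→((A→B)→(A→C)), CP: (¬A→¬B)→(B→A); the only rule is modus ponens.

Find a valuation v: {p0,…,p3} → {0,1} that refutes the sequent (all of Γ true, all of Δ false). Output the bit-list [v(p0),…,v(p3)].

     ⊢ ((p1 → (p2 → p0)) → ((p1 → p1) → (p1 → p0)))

Enumerate valuations to refute Γ ⊢ Δ:
  v=0000: Γ:[] Δ:[((p1 → (p2 → p0)) → ((p1 → p1) → (p1 → p0)))=T] refutes=False
  v=0001: Γ:[] Δ:[((p1 → (p2 → p0)) → ((p1 → p1) → (p1 → p0)))=T] refutes=False
  v=0010: Γ:[] Δ:[((p1 → (p2 → p0)) → ((p1 → p1) → (p1 → p0)))=T] refutes=False
  v=0011: Γ:[] Δ:[((p1 → (p2 → p0)) → ((p1 → p1) → (p1 → p0)))=T] refutes=False
  v=0100: Γ:[] Δ:[((p1 → (p2 → p0)) → ((p1 → p1) → (p1 → p0)))=F] refutes=True  ← countermodel

Result: [0, 1, 0, 0]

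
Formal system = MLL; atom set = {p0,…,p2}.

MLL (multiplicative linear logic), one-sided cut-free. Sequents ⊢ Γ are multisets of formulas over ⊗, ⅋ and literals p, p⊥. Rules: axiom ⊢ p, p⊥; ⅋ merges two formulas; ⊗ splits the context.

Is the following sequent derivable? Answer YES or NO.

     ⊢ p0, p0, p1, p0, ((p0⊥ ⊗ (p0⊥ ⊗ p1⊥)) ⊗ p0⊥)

Derivation trace:
[⊗]  ⊢ p0, p0, p1, p0, ((p0⊥ ⊗ (p0⊥ ⊗ p1⊥)) ⊗ p0⊥)
  [⊗]  ⊢ p0, p0, p1, (p0⊥ ⊗ (p0⊥ ⊗ p1⊥))
    [Ax]  ⊢ p0, p0⊥
    [⊗]  ⊢ p0, p1, (p0⊥ ⊗ p1⊥)
      [Ax]  ⊢ p0, p0⊥
      [Ax]  ⊢ p1, p1⊥
  [Ax]  ⊢ p0, p0⊥

Result: YES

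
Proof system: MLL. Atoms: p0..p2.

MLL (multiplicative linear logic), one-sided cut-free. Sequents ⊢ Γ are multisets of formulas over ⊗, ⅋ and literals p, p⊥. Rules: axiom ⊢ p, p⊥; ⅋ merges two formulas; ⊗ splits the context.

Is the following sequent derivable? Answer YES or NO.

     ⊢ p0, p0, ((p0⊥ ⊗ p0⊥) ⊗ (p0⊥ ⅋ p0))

Derivation (root first):
[⊗]  ⊢ p0, p0, ((p0⊥ ⊗ p0⊥) ⊗ (p0⊥ ⅋ p0))
  [⊗]  ⊢ p0, p0, (p0⊥ ⊗ p0⊥)
    [Ax]  ⊢ p0, p0⊥
    [Ax]  ⊢ p0, p0⊥
  [⅋]  ⊢ (p0⊥ ⅋ p0)
    [Ax]  ⊢ p0, p0⊥

Result: YES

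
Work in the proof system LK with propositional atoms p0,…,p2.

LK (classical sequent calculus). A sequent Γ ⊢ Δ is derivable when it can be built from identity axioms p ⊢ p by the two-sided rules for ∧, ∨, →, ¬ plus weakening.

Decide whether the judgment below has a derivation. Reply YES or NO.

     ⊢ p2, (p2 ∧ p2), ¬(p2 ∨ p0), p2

Search for a countermodel by truth-table:
  v=000: Γ:[] Δ:[p2=F, (p2 ∧ p2)=F, ¬(p2 ∨ p0)=T, p2=F] refutes=False
  v=001: Γ:[] Δ:[p2=T, (p2 ∧ p2)=T, ¬(p2 ∨ p0)=F, p2=T] refutes=False
  v=010: Γ:[] Δ:[p2=F, (p2 ∧ p2)=F, ¬(p2 ∨ p0)=T, p2=F] refutes=False
  v=011: Γ:[] Δ:[p2=T, (p2 ∧ p2)=T, ¬(p2 ∨ p0)=F, p2=T] refutes=False
  v=100: Γ:[] Δ:[p2=F, (p2 ∧ p2)=F, ¬(p2 ∨ p0)=F, p2=F] refutes=True  ← countermodel

Result: NO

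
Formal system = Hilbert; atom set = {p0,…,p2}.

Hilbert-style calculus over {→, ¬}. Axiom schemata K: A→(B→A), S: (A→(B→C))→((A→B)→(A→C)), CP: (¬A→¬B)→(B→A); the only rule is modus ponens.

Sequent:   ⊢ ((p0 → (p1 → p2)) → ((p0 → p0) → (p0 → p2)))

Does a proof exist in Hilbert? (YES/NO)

Search for a countermodel by truth-table:
  v=000: Γ:[] Δ:[((p0 → (p1 → p2)) → ((p0 → p0) → (p0 → p2)))=T] refutes=False
  v=001: Γ:[] Δ:[((p0 → (p1 → p2)) → ((p0 → p0) → (p0 → p2)))=T] refutes=False
  v=010: Γ:[] Δ:[((p0 → (p1 → p2)) → ((p0 → p0) → (p0 → p2)))=T] refutes=False
  v=011: Γ:[] Δ:[((p0 → (p1 → p2)) → ((p0 → p0) → (p0 → p2)))=T] refutes=False
  v=100: Γ:[] Δ:[((p0 → (p1 → p2)) → ((p0 → p0) → (p0 → p2)))=F] refutes=True  ← countermodel

Result: NO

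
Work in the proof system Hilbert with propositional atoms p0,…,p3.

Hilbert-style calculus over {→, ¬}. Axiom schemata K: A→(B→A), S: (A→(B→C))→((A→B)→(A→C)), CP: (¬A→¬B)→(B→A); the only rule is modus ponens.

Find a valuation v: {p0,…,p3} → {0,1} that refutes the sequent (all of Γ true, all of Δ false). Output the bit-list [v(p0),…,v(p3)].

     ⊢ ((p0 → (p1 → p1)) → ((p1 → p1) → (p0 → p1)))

Enumerate valuations to refute Γ ⊢ Δ:
  v=0000: Γ:[] Δ:[((p0 → (p1 → p1)) → ((p1 → p1) → (p0 → p1)))=T] refutes=False
  v=0001: Γ:[] Δ:[((p0 → (p1 → p1)) → ((p1 → p1) → (p0 → p1)))=T] refutes=False
  v=0010: Γ:[] Δ:[((p0 → (p1 → p1)) → ((p1 → p1) → (p0 → p1)))=T] refutes=False
  v=0011: Γ:[] Δ:[((p0 → (p1 → p1)) → ((p1 → p1) → (p0 → p1)))=T] refutes=False
  v=0100: Γ:[] Δ:[((p0 → (p1 → p1)) → ((p1 → p1) → (p0 → p1)))=T] refutes=False
  v=0101: Γ:[] Δ:[((p0 → (p1 → p1)) → ((p1 → p1) → (p0 → p1)))=T] refutes=False
  v=0110: Γ:[] Δ:[((p0 → (p1 → p1)) → ((p1 → p1) → (p0 → p1)))=T] refutes=False
  v=0111: Γ:[] Δ:[((p0 → (p1 → p1)) → ((p1 → p1) → (p0 → p1)))=T] refutes=False
  v=1000: Γ:[] Δ:[((p0 → (p1 → p1)) → ((p1 → p1) → (p0 → p1)))=F] refutes=True  ← countermodel

Result: [1, 0, 0, 0]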